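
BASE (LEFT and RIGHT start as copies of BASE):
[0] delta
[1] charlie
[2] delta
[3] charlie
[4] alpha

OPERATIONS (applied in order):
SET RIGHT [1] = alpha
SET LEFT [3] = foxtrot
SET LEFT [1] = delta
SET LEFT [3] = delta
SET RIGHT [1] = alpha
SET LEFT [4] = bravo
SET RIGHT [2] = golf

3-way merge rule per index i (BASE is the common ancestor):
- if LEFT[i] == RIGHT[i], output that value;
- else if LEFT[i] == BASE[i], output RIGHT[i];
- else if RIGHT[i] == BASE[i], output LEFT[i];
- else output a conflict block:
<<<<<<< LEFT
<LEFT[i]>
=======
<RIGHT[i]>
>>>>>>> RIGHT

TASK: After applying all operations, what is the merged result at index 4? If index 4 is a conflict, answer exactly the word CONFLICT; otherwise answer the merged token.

Final LEFT:  [delta, delta, delta, delta, bravo]
Final RIGHT: [delta, alpha, golf, charlie, alpha]
i=0: L=delta R=delta -> agree -> delta
i=1: BASE=charlie L=delta R=alpha all differ -> CONFLICT
i=2: L=delta=BASE, R=golf -> take RIGHT -> golf
i=3: L=delta, R=charlie=BASE -> take LEFT -> delta
i=4: L=bravo, R=alpha=BASE -> take LEFT -> bravo
Index 4 -> bravo

Answer: bravo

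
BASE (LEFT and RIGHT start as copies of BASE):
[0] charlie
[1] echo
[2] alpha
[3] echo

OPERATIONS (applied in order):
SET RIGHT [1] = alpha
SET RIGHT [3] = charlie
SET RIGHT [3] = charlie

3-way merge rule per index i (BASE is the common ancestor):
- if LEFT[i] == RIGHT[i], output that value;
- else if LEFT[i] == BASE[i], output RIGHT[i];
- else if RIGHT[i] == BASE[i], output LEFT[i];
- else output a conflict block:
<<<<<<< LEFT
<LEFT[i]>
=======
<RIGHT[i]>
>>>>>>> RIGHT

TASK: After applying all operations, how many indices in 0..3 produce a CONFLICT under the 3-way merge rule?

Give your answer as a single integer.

Final LEFT:  [charlie, echo, alpha, echo]
Final RIGHT: [charlie, alpha, alpha, charlie]
i=0: L=charlie R=charlie -> agree -> charlie
i=1: L=echo=BASE, R=alpha -> take RIGHT -> alpha
i=2: L=alpha R=alpha -> agree -> alpha
i=3: L=echo=BASE, R=charlie -> take RIGHT -> charlie
Conflict count: 0

Answer: 0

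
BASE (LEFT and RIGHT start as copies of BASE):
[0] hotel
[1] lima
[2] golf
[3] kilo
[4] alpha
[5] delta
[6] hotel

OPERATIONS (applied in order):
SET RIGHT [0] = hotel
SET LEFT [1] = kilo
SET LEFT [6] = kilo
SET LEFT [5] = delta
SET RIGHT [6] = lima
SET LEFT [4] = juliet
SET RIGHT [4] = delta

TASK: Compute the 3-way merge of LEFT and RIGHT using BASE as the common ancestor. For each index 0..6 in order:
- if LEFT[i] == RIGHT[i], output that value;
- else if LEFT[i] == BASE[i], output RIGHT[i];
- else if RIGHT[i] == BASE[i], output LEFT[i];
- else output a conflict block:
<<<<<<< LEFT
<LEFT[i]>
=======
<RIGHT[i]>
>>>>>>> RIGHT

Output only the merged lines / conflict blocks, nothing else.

Answer: hotel
kilo
golf
kilo
<<<<<<< LEFT
juliet
=======
delta
>>>>>>> RIGHT
delta
<<<<<<< LEFT
kilo
=======
lima
>>>>>>> RIGHT

Derivation:
Final LEFT:  [hotel, kilo, golf, kilo, juliet, delta, kilo]
Final RIGHT: [hotel, lima, golf, kilo, delta, delta, lima]
i=0: L=hotel R=hotel -> agree -> hotel
i=1: L=kilo, R=lima=BASE -> take LEFT -> kilo
i=2: L=golf R=golf -> agree -> golf
i=3: L=kilo R=kilo -> agree -> kilo
i=4: BASE=alpha L=juliet R=delta all differ -> CONFLICT
i=5: L=delta R=delta -> agree -> delta
i=6: BASE=hotel L=kilo R=lima all differ -> CONFLICT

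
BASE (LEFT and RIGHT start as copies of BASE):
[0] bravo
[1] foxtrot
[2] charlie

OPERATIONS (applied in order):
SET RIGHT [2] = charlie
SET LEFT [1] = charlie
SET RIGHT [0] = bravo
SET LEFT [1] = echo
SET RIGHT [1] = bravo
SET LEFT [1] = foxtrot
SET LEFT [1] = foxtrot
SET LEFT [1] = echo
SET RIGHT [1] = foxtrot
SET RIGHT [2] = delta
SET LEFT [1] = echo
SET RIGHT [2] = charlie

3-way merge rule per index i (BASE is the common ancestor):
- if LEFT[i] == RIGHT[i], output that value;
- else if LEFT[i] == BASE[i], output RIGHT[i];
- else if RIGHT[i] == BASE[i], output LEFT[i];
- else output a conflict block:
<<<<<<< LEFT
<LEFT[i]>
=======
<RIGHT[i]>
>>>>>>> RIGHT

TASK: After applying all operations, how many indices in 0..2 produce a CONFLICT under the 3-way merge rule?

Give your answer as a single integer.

Answer: 0

Derivation:
Final LEFT:  [bravo, echo, charlie]
Final RIGHT: [bravo, foxtrot, charlie]
i=0: L=bravo R=bravo -> agree -> bravo
i=1: L=echo, R=foxtrot=BASE -> take LEFT -> echo
i=2: L=charlie R=charlie -> agree -> charlie
Conflict count: 0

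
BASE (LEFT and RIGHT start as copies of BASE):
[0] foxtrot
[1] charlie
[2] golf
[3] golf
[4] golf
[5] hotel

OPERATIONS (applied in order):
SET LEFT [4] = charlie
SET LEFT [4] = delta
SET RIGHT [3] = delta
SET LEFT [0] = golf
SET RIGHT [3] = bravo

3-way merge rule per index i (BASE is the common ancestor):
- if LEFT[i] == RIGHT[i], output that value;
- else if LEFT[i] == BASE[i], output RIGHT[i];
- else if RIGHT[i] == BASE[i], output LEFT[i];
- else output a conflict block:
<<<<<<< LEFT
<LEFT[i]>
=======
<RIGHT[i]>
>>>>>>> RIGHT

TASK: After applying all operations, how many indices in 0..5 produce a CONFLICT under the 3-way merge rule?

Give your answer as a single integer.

Answer: 0

Derivation:
Final LEFT:  [golf, charlie, golf, golf, delta, hotel]
Final RIGHT: [foxtrot, charlie, golf, bravo, golf, hotel]
i=0: L=golf, R=foxtrot=BASE -> take LEFT -> golf
i=1: L=charlie R=charlie -> agree -> charlie
i=2: L=golf R=golf -> agree -> golf
i=3: L=golf=BASE, R=bravo -> take RIGHT -> bravo
i=4: L=delta, R=golf=BASE -> take LEFT -> delta
i=5: L=hotel R=hotel -> agree -> hotel
Conflict count: 0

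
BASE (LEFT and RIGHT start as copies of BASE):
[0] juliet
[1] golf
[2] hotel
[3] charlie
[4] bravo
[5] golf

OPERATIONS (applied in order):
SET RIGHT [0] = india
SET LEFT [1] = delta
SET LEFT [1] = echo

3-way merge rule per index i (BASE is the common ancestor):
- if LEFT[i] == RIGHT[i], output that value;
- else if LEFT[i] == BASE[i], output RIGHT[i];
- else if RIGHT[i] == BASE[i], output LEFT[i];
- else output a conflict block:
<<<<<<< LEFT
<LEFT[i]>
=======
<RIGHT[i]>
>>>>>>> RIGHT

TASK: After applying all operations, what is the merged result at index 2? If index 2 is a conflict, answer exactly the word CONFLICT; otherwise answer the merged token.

Final LEFT:  [juliet, echo, hotel, charlie, bravo, golf]
Final RIGHT: [india, golf, hotel, charlie, bravo, golf]
i=0: L=juliet=BASE, R=india -> take RIGHT -> india
i=1: L=echo, R=golf=BASE -> take LEFT -> echo
i=2: L=hotel R=hotel -> agree -> hotel
i=3: L=charlie R=charlie -> agree -> charlie
i=4: L=bravo R=bravo -> agree -> bravo
i=5: L=golf R=golf -> agree -> golf
Index 2 -> hotel

Answer: hotel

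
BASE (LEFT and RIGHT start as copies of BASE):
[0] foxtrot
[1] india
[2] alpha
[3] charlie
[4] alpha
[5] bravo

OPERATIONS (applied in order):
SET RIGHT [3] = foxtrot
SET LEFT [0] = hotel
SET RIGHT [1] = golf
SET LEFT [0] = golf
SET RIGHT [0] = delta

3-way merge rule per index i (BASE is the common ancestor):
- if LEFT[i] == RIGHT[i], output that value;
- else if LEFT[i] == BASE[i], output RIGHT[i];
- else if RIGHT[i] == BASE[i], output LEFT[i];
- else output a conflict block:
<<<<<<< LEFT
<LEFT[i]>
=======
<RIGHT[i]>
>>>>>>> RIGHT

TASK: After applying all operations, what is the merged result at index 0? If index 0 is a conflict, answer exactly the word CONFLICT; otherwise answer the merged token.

Final LEFT:  [golf, india, alpha, charlie, alpha, bravo]
Final RIGHT: [delta, golf, alpha, foxtrot, alpha, bravo]
i=0: BASE=foxtrot L=golf R=delta all differ -> CONFLICT
i=1: L=india=BASE, R=golf -> take RIGHT -> golf
i=2: L=alpha R=alpha -> agree -> alpha
i=3: L=charlie=BASE, R=foxtrot -> take RIGHT -> foxtrot
i=4: L=alpha R=alpha -> agree -> alpha
i=5: L=bravo R=bravo -> agree -> bravo
Index 0 -> CONFLICT

Answer: CONFLICT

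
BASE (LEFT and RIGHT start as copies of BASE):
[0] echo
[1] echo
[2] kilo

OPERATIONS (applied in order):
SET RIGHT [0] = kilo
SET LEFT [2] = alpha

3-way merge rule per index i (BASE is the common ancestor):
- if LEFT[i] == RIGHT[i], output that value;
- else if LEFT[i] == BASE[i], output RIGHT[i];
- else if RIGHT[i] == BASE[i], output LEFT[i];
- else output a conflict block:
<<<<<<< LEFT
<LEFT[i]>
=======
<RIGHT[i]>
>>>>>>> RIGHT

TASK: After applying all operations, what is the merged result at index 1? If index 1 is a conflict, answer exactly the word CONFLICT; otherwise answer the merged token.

Answer: echo

Derivation:
Final LEFT:  [echo, echo, alpha]
Final RIGHT: [kilo, echo, kilo]
i=0: L=echo=BASE, R=kilo -> take RIGHT -> kilo
i=1: L=echo R=echo -> agree -> echo
i=2: L=alpha, R=kilo=BASE -> take LEFT -> alpha
Index 1 -> echo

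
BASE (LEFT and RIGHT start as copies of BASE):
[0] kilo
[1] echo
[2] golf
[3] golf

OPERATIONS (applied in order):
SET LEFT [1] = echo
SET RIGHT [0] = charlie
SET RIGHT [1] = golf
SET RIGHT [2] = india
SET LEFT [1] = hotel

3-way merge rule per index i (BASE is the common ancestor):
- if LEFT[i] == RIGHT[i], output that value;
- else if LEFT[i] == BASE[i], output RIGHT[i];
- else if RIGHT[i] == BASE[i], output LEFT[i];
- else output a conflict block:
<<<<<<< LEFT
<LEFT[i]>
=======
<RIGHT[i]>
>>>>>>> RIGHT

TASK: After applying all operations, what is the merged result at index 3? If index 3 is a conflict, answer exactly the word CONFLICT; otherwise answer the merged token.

Final LEFT:  [kilo, hotel, golf, golf]
Final RIGHT: [charlie, golf, india, golf]
i=0: L=kilo=BASE, R=charlie -> take RIGHT -> charlie
i=1: BASE=echo L=hotel R=golf all differ -> CONFLICT
i=2: L=golf=BASE, R=india -> take RIGHT -> india
i=3: L=golf R=golf -> agree -> golf
Index 3 -> golf

Answer: golf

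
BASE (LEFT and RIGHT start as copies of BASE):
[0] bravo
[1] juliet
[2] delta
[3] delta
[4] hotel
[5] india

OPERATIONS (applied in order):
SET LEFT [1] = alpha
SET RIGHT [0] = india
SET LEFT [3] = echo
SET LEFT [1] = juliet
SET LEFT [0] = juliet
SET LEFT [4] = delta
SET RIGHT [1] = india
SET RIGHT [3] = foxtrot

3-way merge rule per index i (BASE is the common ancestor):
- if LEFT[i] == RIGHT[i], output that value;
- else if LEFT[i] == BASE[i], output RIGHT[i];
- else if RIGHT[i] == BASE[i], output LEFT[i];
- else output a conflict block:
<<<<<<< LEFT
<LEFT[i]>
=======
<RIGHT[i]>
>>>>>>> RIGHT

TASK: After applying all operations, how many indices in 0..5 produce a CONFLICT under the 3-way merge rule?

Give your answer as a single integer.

Final LEFT:  [juliet, juliet, delta, echo, delta, india]
Final RIGHT: [india, india, delta, foxtrot, hotel, india]
i=0: BASE=bravo L=juliet R=india all differ -> CONFLICT
i=1: L=juliet=BASE, R=india -> take RIGHT -> india
i=2: L=delta R=delta -> agree -> delta
i=3: BASE=delta L=echo R=foxtrot all differ -> CONFLICT
i=4: L=delta, R=hotel=BASE -> take LEFT -> delta
i=5: L=india R=india -> agree -> india
Conflict count: 2

Answer: 2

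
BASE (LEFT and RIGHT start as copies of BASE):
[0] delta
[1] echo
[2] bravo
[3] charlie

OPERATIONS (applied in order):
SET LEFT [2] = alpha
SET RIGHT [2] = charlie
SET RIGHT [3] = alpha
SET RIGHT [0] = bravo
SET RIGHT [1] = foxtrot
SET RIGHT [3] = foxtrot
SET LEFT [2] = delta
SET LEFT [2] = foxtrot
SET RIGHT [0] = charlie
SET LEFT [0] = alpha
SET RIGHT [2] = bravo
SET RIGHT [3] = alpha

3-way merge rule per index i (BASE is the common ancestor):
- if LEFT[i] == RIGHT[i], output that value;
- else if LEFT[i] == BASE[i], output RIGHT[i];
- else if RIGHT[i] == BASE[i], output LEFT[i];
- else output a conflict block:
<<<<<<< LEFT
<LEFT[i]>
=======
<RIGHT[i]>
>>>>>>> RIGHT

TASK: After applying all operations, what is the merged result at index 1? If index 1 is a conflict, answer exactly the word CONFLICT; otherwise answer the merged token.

Answer: foxtrot

Derivation:
Final LEFT:  [alpha, echo, foxtrot, charlie]
Final RIGHT: [charlie, foxtrot, bravo, alpha]
i=0: BASE=delta L=alpha R=charlie all differ -> CONFLICT
i=1: L=echo=BASE, R=foxtrot -> take RIGHT -> foxtrot
i=2: L=foxtrot, R=bravo=BASE -> take LEFT -> foxtrot
i=3: L=charlie=BASE, R=alpha -> take RIGHT -> alpha
Index 1 -> foxtrot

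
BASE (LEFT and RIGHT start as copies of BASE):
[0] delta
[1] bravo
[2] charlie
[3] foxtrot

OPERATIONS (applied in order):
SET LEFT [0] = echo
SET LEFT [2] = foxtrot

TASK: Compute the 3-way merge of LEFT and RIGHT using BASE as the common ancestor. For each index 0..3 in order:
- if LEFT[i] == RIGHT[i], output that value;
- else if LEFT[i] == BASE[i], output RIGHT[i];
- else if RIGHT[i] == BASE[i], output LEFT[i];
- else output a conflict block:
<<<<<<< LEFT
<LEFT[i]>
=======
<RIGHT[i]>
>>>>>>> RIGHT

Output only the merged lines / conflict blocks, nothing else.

Final LEFT:  [echo, bravo, foxtrot, foxtrot]
Final RIGHT: [delta, bravo, charlie, foxtrot]
i=0: L=echo, R=delta=BASE -> take LEFT -> echo
i=1: L=bravo R=bravo -> agree -> bravo
i=2: L=foxtrot, R=charlie=BASE -> take LEFT -> foxtrot
i=3: L=foxtrot R=foxtrot -> agree -> foxtrot

Answer: echo
bravo
foxtrot
foxtrot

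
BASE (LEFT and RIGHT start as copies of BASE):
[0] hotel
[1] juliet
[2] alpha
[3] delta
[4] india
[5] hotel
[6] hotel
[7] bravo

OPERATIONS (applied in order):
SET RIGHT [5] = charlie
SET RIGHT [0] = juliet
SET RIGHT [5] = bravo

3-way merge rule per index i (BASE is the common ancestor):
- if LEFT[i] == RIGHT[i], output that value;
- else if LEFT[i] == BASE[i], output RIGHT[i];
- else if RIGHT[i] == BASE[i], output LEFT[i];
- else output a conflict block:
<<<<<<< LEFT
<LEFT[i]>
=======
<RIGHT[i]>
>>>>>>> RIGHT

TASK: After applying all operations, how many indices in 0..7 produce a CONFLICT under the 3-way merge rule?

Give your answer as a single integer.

Final LEFT:  [hotel, juliet, alpha, delta, india, hotel, hotel, bravo]
Final RIGHT: [juliet, juliet, alpha, delta, india, bravo, hotel, bravo]
i=0: L=hotel=BASE, R=juliet -> take RIGHT -> juliet
i=1: L=juliet R=juliet -> agree -> juliet
i=2: L=alpha R=alpha -> agree -> alpha
i=3: L=delta R=delta -> agree -> delta
i=4: L=india R=india -> agree -> india
i=5: L=hotel=BASE, R=bravo -> take RIGHT -> bravo
i=6: L=hotel R=hotel -> agree -> hotel
i=7: L=bravo R=bravo -> agree -> bravo
Conflict count: 0

Answer: 0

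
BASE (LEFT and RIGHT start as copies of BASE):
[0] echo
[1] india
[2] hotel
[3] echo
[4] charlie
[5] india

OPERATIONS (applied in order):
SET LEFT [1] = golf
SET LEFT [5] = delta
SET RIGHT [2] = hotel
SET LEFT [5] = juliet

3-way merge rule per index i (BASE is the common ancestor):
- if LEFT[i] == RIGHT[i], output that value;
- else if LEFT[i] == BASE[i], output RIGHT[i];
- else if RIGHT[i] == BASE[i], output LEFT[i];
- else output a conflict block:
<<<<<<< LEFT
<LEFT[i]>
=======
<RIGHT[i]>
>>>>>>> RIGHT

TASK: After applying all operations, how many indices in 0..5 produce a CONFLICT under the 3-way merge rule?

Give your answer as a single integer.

Answer: 0

Derivation:
Final LEFT:  [echo, golf, hotel, echo, charlie, juliet]
Final RIGHT: [echo, india, hotel, echo, charlie, india]
i=0: L=echo R=echo -> agree -> echo
i=1: L=golf, R=india=BASE -> take LEFT -> golf
i=2: L=hotel R=hotel -> agree -> hotel
i=3: L=echo R=echo -> agree -> echo
i=4: L=charlie R=charlie -> agree -> charlie
i=5: L=juliet, R=india=BASE -> take LEFT -> juliet
Conflict count: 0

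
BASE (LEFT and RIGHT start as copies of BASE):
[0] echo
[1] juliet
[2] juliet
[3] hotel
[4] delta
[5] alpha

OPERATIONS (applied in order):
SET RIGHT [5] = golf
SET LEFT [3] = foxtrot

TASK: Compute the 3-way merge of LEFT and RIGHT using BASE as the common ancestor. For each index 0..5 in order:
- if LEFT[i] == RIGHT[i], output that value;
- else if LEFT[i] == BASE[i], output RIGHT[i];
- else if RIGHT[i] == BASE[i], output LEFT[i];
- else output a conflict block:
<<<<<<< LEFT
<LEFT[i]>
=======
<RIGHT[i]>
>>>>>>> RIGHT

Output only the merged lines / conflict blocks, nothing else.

Answer: echo
juliet
juliet
foxtrot
delta
golf

Derivation:
Final LEFT:  [echo, juliet, juliet, foxtrot, delta, alpha]
Final RIGHT: [echo, juliet, juliet, hotel, delta, golf]
i=0: L=echo R=echo -> agree -> echo
i=1: L=juliet R=juliet -> agree -> juliet
i=2: L=juliet R=juliet -> agree -> juliet
i=3: L=foxtrot, R=hotel=BASE -> take LEFT -> foxtrot
i=4: L=delta R=delta -> agree -> delta
i=5: L=alpha=BASE, R=golf -> take RIGHT -> golf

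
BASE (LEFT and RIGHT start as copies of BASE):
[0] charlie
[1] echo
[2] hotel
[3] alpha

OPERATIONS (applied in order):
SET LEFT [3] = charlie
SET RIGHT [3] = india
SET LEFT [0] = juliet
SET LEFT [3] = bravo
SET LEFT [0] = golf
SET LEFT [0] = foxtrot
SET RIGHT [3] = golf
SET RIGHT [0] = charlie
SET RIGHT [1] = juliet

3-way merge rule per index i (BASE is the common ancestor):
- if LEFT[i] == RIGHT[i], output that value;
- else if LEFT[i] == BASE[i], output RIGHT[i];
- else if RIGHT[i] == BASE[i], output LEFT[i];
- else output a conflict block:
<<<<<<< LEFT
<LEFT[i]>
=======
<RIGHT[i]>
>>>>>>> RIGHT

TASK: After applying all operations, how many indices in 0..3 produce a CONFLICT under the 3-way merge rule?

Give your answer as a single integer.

Final LEFT:  [foxtrot, echo, hotel, bravo]
Final RIGHT: [charlie, juliet, hotel, golf]
i=0: L=foxtrot, R=charlie=BASE -> take LEFT -> foxtrot
i=1: L=echo=BASE, R=juliet -> take RIGHT -> juliet
i=2: L=hotel R=hotel -> agree -> hotel
i=3: BASE=alpha L=bravo R=golf all differ -> CONFLICT
Conflict count: 1

Answer: 1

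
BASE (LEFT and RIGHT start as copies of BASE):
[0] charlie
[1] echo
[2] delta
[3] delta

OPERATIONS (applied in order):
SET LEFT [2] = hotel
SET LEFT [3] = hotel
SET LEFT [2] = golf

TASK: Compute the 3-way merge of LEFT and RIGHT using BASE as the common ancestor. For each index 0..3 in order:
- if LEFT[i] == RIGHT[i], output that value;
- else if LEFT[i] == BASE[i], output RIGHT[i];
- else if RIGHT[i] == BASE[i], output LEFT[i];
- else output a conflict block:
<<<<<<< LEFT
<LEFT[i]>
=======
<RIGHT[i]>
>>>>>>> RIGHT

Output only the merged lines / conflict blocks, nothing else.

Answer: charlie
echo
golf
hotel

Derivation:
Final LEFT:  [charlie, echo, golf, hotel]
Final RIGHT: [charlie, echo, delta, delta]
i=0: L=charlie R=charlie -> agree -> charlie
i=1: L=echo R=echo -> agree -> echo
i=2: L=golf, R=delta=BASE -> take LEFT -> golf
i=3: L=hotel, R=delta=BASE -> take LEFT -> hotel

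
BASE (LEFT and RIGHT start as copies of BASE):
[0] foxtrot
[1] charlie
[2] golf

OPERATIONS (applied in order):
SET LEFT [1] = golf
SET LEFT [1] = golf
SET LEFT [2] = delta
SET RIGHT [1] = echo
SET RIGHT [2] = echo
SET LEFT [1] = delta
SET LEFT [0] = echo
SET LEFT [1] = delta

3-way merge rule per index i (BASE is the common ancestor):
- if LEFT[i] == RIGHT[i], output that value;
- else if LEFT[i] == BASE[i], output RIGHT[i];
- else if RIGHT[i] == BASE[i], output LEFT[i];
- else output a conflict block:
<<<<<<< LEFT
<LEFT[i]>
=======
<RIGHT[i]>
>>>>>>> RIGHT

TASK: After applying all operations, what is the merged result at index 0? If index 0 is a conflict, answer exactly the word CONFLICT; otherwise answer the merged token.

Answer: echo

Derivation:
Final LEFT:  [echo, delta, delta]
Final RIGHT: [foxtrot, echo, echo]
i=0: L=echo, R=foxtrot=BASE -> take LEFT -> echo
i=1: BASE=charlie L=delta R=echo all differ -> CONFLICT
i=2: BASE=golf L=delta R=echo all differ -> CONFLICT
Index 0 -> echo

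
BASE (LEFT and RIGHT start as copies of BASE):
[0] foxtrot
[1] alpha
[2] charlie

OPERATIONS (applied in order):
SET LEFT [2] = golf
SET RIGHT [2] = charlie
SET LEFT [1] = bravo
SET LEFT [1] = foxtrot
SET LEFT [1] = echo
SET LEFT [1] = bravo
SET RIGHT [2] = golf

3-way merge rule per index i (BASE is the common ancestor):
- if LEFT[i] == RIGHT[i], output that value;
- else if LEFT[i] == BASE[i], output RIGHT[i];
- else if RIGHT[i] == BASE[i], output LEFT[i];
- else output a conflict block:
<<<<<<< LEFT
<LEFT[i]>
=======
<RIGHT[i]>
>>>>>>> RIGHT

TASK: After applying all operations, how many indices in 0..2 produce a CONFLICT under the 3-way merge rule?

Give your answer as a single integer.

Answer: 0

Derivation:
Final LEFT:  [foxtrot, bravo, golf]
Final RIGHT: [foxtrot, alpha, golf]
i=0: L=foxtrot R=foxtrot -> agree -> foxtrot
i=1: L=bravo, R=alpha=BASE -> take LEFT -> bravo
i=2: L=golf R=golf -> agree -> golf
Conflict count: 0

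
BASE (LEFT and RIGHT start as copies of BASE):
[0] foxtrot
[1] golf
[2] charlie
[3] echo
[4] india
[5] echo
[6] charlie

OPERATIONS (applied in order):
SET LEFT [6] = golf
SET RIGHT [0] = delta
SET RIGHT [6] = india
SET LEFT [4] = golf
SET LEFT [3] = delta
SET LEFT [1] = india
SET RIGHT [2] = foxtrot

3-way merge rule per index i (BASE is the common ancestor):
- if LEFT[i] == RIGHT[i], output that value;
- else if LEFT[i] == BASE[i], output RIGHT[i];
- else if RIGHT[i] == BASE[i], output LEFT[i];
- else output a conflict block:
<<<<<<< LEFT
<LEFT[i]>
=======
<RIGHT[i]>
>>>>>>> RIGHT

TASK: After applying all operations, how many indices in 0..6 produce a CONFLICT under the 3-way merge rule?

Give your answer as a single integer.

Answer: 1

Derivation:
Final LEFT:  [foxtrot, india, charlie, delta, golf, echo, golf]
Final RIGHT: [delta, golf, foxtrot, echo, india, echo, india]
i=0: L=foxtrot=BASE, R=delta -> take RIGHT -> delta
i=1: L=india, R=golf=BASE -> take LEFT -> india
i=2: L=charlie=BASE, R=foxtrot -> take RIGHT -> foxtrot
i=3: L=delta, R=echo=BASE -> take LEFT -> delta
i=4: L=golf, R=india=BASE -> take LEFT -> golf
i=5: L=echo R=echo -> agree -> echo
i=6: BASE=charlie L=golf R=india all differ -> CONFLICT
Conflict count: 1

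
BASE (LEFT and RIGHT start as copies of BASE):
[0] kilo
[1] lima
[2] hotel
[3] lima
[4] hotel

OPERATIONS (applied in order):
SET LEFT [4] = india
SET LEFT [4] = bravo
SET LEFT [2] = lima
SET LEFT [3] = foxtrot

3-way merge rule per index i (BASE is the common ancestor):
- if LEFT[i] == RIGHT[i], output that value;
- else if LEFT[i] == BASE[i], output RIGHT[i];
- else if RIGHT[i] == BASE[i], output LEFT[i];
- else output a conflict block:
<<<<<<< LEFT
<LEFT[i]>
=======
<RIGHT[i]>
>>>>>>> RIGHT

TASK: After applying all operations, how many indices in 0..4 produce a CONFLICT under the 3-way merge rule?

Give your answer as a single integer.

Answer: 0

Derivation:
Final LEFT:  [kilo, lima, lima, foxtrot, bravo]
Final RIGHT: [kilo, lima, hotel, lima, hotel]
i=0: L=kilo R=kilo -> agree -> kilo
i=1: L=lima R=lima -> agree -> lima
i=2: L=lima, R=hotel=BASE -> take LEFT -> lima
i=3: L=foxtrot, R=lima=BASE -> take LEFT -> foxtrot
i=4: L=bravo, R=hotel=BASE -> take LEFT -> bravo
Conflict count: 0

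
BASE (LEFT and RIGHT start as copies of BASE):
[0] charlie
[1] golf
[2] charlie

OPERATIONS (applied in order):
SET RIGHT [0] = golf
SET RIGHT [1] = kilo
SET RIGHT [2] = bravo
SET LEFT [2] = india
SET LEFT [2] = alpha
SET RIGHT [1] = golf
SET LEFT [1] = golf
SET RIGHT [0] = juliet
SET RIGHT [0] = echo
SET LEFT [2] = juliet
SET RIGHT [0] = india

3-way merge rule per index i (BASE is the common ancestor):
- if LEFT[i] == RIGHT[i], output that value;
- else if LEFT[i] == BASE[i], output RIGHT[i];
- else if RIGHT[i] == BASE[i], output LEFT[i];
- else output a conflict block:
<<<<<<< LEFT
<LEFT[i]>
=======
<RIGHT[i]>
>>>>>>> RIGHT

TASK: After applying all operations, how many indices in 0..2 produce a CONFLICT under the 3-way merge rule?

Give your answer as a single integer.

Answer: 1

Derivation:
Final LEFT:  [charlie, golf, juliet]
Final RIGHT: [india, golf, bravo]
i=0: L=charlie=BASE, R=india -> take RIGHT -> india
i=1: L=golf R=golf -> agree -> golf
i=2: BASE=charlie L=juliet R=bravo all differ -> CONFLICT
Conflict count: 1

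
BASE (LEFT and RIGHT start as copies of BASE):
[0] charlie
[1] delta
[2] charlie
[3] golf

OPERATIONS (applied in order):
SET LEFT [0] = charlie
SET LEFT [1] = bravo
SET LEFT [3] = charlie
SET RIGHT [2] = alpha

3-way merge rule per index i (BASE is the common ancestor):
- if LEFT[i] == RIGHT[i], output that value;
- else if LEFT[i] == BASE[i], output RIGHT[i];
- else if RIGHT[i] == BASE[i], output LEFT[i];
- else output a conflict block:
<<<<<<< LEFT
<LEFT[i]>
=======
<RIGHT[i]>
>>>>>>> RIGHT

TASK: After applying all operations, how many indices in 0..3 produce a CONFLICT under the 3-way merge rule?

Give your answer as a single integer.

Final LEFT:  [charlie, bravo, charlie, charlie]
Final RIGHT: [charlie, delta, alpha, golf]
i=0: L=charlie R=charlie -> agree -> charlie
i=1: L=bravo, R=delta=BASE -> take LEFT -> bravo
i=2: L=charlie=BASE, R=alpha -> take RIGHT -> alpha
i=3: L=charlie, R=golf=BASE -> take LEFT -> charlie
Conflict count: 0

Answer: 0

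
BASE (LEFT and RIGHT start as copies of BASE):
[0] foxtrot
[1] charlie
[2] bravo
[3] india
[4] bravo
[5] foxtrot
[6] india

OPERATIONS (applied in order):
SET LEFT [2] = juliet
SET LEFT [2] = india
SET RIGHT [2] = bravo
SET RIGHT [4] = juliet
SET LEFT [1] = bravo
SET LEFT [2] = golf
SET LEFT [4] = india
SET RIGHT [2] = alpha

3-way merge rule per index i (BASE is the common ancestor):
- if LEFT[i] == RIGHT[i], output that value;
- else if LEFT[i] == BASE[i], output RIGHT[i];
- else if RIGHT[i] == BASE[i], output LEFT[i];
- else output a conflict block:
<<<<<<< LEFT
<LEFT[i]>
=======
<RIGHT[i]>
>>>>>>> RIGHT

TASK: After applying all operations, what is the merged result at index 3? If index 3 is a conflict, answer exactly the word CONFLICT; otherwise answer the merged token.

Answer: india

Derivation:
Final LEFT:  [foxtrot, bravo, golf, india, india, foxtrot, india]
Final RIGHT: [foxtrot, charlie, alpha, india, juliet, foxtrot, india]
i=0: L=foxtrot R=foxtrot -> agree -> foxtrot
i=1: L=bravo, R=charlie=BASE -> take LEFT -> bravo
i=2: BASE=bravo L=golf R=alpha all differ -> CONFLICT
i=3: L=india R=india -> agree -> india
i=4: BASE=bravo L=india R=juliet all differ -> CONFLICT
i=5: L=foxtrot R=foxtrot -> agree -> foxtrot
i=6: L=india R=india -> agree -> india
Index 3 -> india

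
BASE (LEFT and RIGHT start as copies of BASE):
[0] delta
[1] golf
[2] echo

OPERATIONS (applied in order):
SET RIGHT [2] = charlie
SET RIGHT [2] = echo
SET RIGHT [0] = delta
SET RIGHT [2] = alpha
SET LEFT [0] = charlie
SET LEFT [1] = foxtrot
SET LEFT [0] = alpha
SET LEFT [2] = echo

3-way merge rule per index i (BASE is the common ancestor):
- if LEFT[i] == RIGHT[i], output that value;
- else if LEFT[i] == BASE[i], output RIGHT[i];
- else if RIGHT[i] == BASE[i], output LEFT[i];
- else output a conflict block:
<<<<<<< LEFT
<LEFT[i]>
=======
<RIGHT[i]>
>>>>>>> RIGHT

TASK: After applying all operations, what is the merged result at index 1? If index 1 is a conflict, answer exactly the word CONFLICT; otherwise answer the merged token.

Final LEFT:  [alpha, foxtrot, echo]
Final RIGHT: [delta, golf, alpha]
i=0: L=alpha, R=delta=BASE -> take LEFT -> alpha
i=1: L=foxtrot, R=golf=BASE -> take LEFT -> foxtrot
i=2: L=echo=BASE, R=alpha -> take RIGHT -> alpha
Index 1 -> foxtrot

Answer: foxtrot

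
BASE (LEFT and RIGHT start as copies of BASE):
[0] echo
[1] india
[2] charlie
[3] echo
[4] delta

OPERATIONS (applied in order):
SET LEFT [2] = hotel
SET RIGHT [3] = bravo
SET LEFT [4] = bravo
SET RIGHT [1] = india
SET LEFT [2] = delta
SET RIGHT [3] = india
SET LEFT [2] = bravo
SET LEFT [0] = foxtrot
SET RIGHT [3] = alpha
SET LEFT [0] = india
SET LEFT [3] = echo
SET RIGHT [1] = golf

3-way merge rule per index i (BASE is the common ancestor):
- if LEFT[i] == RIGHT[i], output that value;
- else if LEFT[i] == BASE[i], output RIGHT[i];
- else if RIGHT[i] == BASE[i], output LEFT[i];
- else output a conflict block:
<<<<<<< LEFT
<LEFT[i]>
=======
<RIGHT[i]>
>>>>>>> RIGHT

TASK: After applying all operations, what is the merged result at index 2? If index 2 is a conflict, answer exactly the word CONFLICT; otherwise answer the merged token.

Final LEFT:  [india, india, bravo, echo, bravo]
Final RIGHT: [echo, golf, charlie, alpha, delta]
i=0: L=india, R=echo=BASE -> take LEFT -> india
i=1: L=india=BASE, R=golf -> take RIGHT -> golf
i=2: L=bravo, R=charlie=BASE -> take LEFT -> bravo
i=3: L=echo=BASE, R=alpha -> take RIGHT -> alpha
i=4: L=bravo, R=delta=BASE -> take LEFT -> bravo
Index 2 -> bravo

Answer: bravo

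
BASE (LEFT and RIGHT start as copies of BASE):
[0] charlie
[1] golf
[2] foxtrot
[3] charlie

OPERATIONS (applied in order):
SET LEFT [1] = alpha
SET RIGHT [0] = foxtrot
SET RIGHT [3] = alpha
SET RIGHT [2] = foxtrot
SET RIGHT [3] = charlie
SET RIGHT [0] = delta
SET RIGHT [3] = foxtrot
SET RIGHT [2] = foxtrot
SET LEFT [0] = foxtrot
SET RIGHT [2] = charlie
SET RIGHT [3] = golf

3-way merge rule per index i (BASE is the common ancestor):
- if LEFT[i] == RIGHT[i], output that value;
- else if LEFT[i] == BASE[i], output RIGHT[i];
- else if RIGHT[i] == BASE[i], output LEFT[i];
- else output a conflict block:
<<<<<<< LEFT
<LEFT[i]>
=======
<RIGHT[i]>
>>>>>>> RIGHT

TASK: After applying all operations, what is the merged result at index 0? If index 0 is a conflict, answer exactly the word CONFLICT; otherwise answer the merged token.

Answer: CONFLICT

Derivation:
Final LEFT:  [foxtrot, alpha, foxtrot, charlie]
Final RIGHT: [delta, golf, charlie, golf]
i=0: BASE=charlie L=foxtrot R=delta all differ -> CONFLICT
i=1: L=alpha, R=golf=BASE -> take LEFT -> alpha
i=2: L=foxtrot=BASE, R=charlie -> take RIGHT -> charlie
i=3: L=charlie=BASE, R=golf -> take RIGHT -> golf
Index 0 -> CONFLICT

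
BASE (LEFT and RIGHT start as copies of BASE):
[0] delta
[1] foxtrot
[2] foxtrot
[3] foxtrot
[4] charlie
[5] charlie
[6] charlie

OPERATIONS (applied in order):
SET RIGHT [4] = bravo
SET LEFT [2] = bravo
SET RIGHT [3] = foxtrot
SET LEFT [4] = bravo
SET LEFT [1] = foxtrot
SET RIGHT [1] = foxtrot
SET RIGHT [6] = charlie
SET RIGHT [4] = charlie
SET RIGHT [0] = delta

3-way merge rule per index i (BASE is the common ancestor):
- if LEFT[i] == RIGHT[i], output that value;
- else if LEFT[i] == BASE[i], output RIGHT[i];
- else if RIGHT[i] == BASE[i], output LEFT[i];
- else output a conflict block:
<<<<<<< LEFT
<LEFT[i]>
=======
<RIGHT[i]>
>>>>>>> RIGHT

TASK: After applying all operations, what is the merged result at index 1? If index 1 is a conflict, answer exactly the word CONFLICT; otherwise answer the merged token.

Answer: foxtrot

Derivation:
Final LEFT:  [delta, foxtrot, bravo, foxtrot, bravo, charlie, charlie]
Final RIGHT: [delta, foxtrot, foxtrot, foxtrot, charlie, charlie, charlie]
i=0: L=delta R=delta -> agree -> delta
i=1: L=foxtrot R=foxtrot -> agree -> foxtrot
i=2: L=bravo, R=foxtrot=BASE -> take LEFT -> bravo
i=3: L=foxtrot R=foxtrot -> agree -> foxtrot
i=4: L=bravo, R=charlie=BASE -> take LEFT -> bravo
i=5: L=charlie R=charlie -> agree -> charlie
i=6: L=charlie R=charlie -> agree -> charlie
Index 1 -> foxtrot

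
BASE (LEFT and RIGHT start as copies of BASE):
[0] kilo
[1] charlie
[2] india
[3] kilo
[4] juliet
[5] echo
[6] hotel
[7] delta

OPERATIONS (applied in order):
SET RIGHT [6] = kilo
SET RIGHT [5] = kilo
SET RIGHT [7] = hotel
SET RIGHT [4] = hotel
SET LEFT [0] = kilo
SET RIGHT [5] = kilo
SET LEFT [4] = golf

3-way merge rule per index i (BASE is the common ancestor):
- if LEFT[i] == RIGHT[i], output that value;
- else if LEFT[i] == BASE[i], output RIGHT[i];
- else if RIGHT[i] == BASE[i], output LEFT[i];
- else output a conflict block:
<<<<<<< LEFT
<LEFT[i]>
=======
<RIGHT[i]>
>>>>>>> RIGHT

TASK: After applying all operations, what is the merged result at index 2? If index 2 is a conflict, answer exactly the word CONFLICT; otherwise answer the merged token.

Final LEFT:  [kilo, charlie, india, kilo, golf, echo, hotel, delta]
Final RIGHT: [kilo, charlie, india, kilo, hotel, kilo, kilo, hotel]
i=0: L=kilo R=kilo -> agree -> kilo
i=1: L=charlie R=charlie -> agree -> charlie
i=2: L=india R=india -> agree -> india
i=3: L=kilo R=kilo -> agree -> kilo
i=4: BASE=juliet L=golf R=hotel all differ -> CONFLICT
i=5: L=echo=BASE, R=kilo -> take RIGHT -> kilo
i=6: L=hotel=BASE, R=kilo -> take RIGHT -> kilo
i=7: L=delta=BASE, R=hotel -> take RIGHT -> hotel
Index 2 -> india

Answer: india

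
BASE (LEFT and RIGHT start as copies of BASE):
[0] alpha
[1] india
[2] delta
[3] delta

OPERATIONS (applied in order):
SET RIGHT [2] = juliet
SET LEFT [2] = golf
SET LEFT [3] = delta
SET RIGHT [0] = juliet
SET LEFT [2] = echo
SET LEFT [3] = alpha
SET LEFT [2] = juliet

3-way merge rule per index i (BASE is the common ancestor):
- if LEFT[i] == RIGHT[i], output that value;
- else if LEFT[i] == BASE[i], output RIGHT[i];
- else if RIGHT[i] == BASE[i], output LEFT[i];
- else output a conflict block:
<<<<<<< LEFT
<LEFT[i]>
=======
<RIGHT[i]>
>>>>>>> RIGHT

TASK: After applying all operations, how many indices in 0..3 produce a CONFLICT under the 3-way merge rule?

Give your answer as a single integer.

Answer: 0

Derivation:
Final LEFT:  [alpha, india, juliet, alpha]
Final RIGHT: [juliet, india, juliet, delta]
i=0: L=alpha=BASE, R=juliet -> take RIGHT -> juliet
i=1: L=india R=india -> agree -> india
i=2: L=juliet R=juliet -> agree -> juliet
i=3: L=alpha, R=delta=BASE -> take LEFT -> alpha
Conflict count: 0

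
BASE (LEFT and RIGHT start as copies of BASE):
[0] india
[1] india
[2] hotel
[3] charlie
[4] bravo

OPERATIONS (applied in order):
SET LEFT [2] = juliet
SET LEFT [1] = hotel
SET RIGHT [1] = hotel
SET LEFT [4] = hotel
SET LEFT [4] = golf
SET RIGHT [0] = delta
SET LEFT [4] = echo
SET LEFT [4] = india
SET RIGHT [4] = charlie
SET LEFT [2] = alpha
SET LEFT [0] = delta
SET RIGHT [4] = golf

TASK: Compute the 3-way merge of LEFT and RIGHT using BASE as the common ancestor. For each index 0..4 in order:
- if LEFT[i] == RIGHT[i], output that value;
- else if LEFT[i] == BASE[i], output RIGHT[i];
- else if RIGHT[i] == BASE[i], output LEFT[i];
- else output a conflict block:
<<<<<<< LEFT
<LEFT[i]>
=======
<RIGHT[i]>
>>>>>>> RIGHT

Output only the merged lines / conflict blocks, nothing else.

Answer: delta
hotel
alpha
charlie
<<<<<<< LEFT
india
=======
golf
>>>>>>> RIGHT

Derivation:
Final LEFT:  [delta, hotel, alpha, charlie, india]
Final RIGHT: [delta, hotel, hotel, charlie, golf]
i=0: L=delta R=delta -> agree -> delta
i=1: L=hotel R=hotel -> agree -> hotel
i=2: L=alpha, R=hotel=BASE -> take LEFT -> alpha
i=3: L=charlie R=charlie -> agree -> charlie
i=4: BASE=bravo L=india R=golf all differ -> CONFLICT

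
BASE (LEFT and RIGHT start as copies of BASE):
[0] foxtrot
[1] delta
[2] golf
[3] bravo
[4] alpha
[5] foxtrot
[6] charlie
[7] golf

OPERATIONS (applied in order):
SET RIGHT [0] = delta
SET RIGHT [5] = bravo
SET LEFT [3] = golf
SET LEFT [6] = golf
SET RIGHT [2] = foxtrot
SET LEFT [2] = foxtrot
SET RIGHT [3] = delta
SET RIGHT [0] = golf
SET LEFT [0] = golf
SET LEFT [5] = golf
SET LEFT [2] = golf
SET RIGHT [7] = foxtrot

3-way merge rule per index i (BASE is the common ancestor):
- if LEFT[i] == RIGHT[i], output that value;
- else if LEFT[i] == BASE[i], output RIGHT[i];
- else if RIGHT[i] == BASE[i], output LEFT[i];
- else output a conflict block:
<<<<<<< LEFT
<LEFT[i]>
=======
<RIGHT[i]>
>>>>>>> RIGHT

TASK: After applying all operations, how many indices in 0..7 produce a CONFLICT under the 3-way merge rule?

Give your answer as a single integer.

Answer: 2

Derivation:
Final LEFT:  [golf, delta, golf, golf, alpha, golf, golf, golf]
Final RIGHT: [golf, delta, foxtrot, delta, alpha, bravo, charlie, foxtrot]
i=0: L=golf R=golf -> agree -> golf
i=1: L=delta R=delta -> agree -> delta
i=2: L=golf=BASE, R=foxtrot -> take RIGHT -> foxtrot
i=3: BASE=bravo L=golf R=delta all differ -> CONFLICT
i=4: L=alpha R=alpha -> agree -> alpha
i=5: BASE=foxtrot L=golf R=bravo all differ -> CONFLICT
i=6: L=golf, R=charlie=BASE -> take LEFT -> golf
i=7: L=golf=BASE, R=foxtrot -> take RIGHT -> foxtrot
Conflict count: 2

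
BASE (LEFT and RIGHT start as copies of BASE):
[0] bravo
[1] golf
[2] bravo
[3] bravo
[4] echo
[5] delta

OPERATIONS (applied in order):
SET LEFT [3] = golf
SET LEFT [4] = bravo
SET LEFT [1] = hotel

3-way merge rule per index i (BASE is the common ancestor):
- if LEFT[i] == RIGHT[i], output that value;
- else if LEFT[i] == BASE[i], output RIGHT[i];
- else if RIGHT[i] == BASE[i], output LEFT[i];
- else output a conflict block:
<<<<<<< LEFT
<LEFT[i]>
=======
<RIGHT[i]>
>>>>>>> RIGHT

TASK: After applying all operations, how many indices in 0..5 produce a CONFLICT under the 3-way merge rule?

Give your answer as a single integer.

Answer: 0

Derivation:
Final LEFT:  [bravo, hotel, bravo, golf, bravo, delta]
Final RIGHT: [bravo, golf, bravo, bravo, echo, delta]
i=0: L=bravo R=bravo -> agree -> bravo
i=1: L=hotel, R=golf=BASE -> take LEFT -> hotel
i=2: L=bravo R=bravo -> agree -> bravo
i=3: L=golf, R=bravo=BASE -> take LEFT -> golf
i=4: L=bravo, R=echo=BASE -> take LEFT -> bravo
i=5: L=delta R=delta -> agree -> delta
Conflict count: 0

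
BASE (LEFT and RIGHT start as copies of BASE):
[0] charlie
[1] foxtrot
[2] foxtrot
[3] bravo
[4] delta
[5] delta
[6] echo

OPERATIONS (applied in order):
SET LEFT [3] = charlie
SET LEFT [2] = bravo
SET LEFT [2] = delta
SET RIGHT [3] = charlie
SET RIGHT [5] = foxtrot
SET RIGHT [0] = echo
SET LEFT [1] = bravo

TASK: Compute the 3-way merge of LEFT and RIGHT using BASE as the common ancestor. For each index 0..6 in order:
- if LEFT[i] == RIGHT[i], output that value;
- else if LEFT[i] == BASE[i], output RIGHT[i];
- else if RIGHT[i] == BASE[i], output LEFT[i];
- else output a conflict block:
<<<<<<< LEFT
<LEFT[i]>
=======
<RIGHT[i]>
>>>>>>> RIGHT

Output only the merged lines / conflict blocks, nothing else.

Answer: echo
bravo
delta
charlie
delta
foxtrot
echo

Derivation:
Final LEFT:  [charlie, bravo, delta, charlie, delta, delta, echo]
Final RIGHT: [echo, foxtrot, foxtrot, charlie, delta, foxtrot, echo]
i=0: L=charlie=BASE, R=echo -> take RIGHT -> echo
i=1: L=bravo, R=foxtrot=BASE -> take LEFT -> bravo
i=2: L=delta, R=foxtrot=BASE -> take LEFT -> delta
i=3: L=charlie R=charlie -> agree -> charlie
i=4: L=delta R=delta -> agree -> delta
i=5: L=delta=BASE, R=foxtrot -> take RIGHT -> foxtrot
i=6: L=echo R=echo -> agree -> echo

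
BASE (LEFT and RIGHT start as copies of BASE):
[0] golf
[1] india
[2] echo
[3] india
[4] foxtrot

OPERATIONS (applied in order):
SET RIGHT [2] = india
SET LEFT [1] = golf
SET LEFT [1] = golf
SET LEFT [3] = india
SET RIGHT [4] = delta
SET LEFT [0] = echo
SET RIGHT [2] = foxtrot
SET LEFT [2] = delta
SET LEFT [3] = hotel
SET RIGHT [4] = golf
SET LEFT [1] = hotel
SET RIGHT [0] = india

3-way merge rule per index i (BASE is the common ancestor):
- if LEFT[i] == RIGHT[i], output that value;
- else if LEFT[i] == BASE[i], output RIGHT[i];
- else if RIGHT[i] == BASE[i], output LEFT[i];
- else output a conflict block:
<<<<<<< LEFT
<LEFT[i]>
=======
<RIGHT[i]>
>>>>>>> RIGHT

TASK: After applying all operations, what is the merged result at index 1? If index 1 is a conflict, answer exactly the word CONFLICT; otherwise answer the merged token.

Answer: hotel

Derivation:
Final LEFT:  [echo, hotel, delta, hotel, foxtrot]
Final RIGHT: [india, india, foxtrot, india, golf]
i=0: BASE=golf L=echo R=india all differ -> CONFLICT
i=1: L=hotel, R=india=BASE -> take LEFT -> hotel
i=2: BASE=echo L=delta R=foxtrot all differ -> CONFLICT
i=3: L=hotel, R=india=BASE -> take LEFT -> hotel
i=4: L=foxtrot=BASE, R=golf -> take RIGHT -> golf
Index 1 -> hotel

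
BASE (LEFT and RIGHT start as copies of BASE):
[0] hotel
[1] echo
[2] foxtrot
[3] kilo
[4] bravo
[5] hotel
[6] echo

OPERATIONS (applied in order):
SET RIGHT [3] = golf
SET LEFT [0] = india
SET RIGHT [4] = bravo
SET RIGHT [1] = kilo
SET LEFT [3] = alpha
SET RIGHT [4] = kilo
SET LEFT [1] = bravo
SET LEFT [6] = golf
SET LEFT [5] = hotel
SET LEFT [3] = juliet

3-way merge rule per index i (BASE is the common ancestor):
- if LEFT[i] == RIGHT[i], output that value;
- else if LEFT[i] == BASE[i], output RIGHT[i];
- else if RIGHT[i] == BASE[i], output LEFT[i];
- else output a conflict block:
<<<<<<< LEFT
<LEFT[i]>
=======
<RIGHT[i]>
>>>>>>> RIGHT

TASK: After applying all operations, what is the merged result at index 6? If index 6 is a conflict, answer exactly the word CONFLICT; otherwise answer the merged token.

Final LEFT:  [india, bravo, foxtrot, juliet, bravo, hotel, golf]
Final RIGHT: [hotel, kilo, foxtrot, golf, kilo, hotel, echo]
i=0: L=india, R=hotel=BASE -> take LEFT -> india
i=1: BASE=echo L=bravo R=kilo all differ -> CONFLICT
i=2: L=foxtrot R=foxtrot -> agree -> foxtrot
i=3: BASE=kilo L=juliet R=golf all differ -> CONFLICT
i=4: L=bravo=BASE, R=kilo -> take RIGHT -> kilo
i=5: L=hotel R=hotel -> agree -> hotel
i=6: L=golf, R=echo=BASE -> take LEFT -> golf
Index 6 -> golf

Answer: golf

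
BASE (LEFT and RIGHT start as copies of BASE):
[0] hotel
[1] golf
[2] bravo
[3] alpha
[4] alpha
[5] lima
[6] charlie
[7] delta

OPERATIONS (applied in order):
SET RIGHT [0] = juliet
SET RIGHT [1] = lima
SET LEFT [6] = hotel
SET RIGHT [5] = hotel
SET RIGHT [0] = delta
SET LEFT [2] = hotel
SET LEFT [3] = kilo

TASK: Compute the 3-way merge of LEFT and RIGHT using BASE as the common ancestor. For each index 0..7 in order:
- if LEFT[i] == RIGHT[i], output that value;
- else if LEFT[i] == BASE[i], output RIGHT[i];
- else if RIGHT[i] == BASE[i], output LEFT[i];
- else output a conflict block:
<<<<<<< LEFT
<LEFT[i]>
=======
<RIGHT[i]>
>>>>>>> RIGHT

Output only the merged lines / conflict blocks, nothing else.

Answer: delta
lima
hotel
kilo
alpha
hotel
hotel
delta

Derivation:
Final LEFT:  [hotel, golf, hotel, kilo, alpha, lima, hotel, delta]
Final RIGHT: [delta, lima, bravo, alpha, alpha, hotel, charlie, delta]
i=0: L=hotel=BASE, R=delta -> take RIGHT -> delta
i=1: L=golf=BASE, R=lima -> take RIGHT -> lima
i=2: L=hotel, R=bravo=BASE -> take LEFT -> hotel
i=3: L=kilo, R=alpha=BASE -> take LEFT -> kilo
i=4: L=alpha R=alpha -> agree -> alpha
i=5: L=lima=BASE, R=hotel -> take RIGHT -> hotel
i=6: L=hotel, R=charlie=BASE -> take LEFT -> hotel
i=7: L=delta R=delta -> agree -> delta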